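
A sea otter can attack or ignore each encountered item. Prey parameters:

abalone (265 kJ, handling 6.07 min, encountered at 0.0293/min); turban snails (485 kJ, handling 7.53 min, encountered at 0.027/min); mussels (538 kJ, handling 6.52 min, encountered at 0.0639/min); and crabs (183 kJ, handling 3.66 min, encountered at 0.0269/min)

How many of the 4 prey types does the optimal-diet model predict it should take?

Rank by E/h (kJ/min): mussels 82.5, turban snails 64.4, crabs 50, abalone 43.7. Include each in turn until the next type's E/h falls below the running intake rate.
Rate on top 1: 24.27. turban snails: 64.4 > 24.27 → include.
Rate on top 2: 29.31. crabs: 50 > 29.31 → include.
Rate on top 3: 30.49. abalone: 43.7 > 30.49 → include.
Optimal diet: mussels, turban snails, crabs, abalone — 4 of 4 types.

4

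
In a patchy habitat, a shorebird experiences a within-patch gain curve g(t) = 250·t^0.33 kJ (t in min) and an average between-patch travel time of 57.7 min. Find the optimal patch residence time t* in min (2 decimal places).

28.42 min

Maximise g(t)/(T+t): set derivative to zero → g'(t)(T+t) = g(t).
g'(t) = 0.33·250·t^-0.67. Setting 0.33·250·t^-0.67 = 250·t^0.33/(57.7+t) gives 0.33(57.7+t) = t, so 0.67·t = 0.33×57.7.
t* = 0.33×57.7/0.67 = 28.42 min.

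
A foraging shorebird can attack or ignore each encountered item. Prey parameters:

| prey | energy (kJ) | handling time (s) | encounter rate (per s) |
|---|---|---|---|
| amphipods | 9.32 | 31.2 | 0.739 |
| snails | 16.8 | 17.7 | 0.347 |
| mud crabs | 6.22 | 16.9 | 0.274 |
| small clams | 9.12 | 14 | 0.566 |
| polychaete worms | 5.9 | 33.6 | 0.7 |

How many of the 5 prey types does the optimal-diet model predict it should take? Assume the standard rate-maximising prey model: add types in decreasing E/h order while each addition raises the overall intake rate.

1

E/h in descending order: snails 0.949, small clams 0.651, mud crabs 0.368, amphipods 0.299, polychaete worms 0.176 kJ/s. The optimal diet is the largest prefix of this list for which every included type satisfies E_i/h_i > R on the types above it.
Rate on top 1: 0.8163. small clams: 0.651 < 0.8163 → exclude; stop.
Optimal diet: snails — 1 of 5 types.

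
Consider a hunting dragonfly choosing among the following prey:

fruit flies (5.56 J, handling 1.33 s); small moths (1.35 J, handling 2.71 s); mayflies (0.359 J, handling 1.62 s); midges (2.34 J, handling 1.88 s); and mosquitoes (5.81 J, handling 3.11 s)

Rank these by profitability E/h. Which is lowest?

mayflies

Profitability E/h (J/s): fruit flies = 5.56/1.33 = 4.18, small moths = 1.35/2.71 = 0.498, mayflies = 0.359/1.62 = 0.222, midges = 2.34/1.88 = 1.24, mosquitoes = 5.81/3.11 = 1.87.
Ranked: fruit flies > mosquitoes > midges > small moths > mayflies.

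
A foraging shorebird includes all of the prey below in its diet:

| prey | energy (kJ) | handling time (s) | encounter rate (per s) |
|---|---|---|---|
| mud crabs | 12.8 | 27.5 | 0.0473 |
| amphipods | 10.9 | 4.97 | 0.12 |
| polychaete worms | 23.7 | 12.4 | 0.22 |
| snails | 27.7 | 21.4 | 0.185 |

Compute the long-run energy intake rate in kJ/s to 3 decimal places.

1.278 kJ/s

R = Σλ_iE_i / (1 + Σλ_ih_i)
Numerator: 0.0473×12.8 + 0.12×10.9 + 0.22×23.7 + 0.185×27.7 = 12.25
Denominator: 1 + 0.0473×27.5 + 0.12×4.97 + 0.22×12.4 + 0.185×21.4 = 9.584
R = 12.25/9.584 = 1.278 kJ/s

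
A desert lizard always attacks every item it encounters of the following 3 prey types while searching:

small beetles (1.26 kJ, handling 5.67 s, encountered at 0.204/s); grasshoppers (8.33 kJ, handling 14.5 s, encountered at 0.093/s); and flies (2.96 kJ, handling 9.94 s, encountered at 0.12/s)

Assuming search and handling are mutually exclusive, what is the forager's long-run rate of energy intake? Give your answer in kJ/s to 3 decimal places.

0.295 kJ/s

R = Σλ_iE_i / (1 + Σλ_ih_i)
Numerator: 0.204×1.26 + 0.093×8.33 + 0.12×2.96 = 1.387
Denominator: 1 + 0.204×5.67 + 0.093×14.5 + 0.12×9.94 = 4.698
R = 1.387/4.698 = 0.2952 kJ/s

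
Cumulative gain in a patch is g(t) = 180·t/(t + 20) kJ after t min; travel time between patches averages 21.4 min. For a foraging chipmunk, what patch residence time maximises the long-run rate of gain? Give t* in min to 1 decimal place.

Optimal t* satisfies g'(t*) = g(t*)/(T + t*).
g'(t) = 180·20/(t + 20)². Setting 180·20/(t+20)² = 180t/[(t+20)(21.4+t)] gives 20(21.4+t) = t(t+20), so t² = 20×21.4 = 428.
t* = √428 = 20.69 min.

20.7 min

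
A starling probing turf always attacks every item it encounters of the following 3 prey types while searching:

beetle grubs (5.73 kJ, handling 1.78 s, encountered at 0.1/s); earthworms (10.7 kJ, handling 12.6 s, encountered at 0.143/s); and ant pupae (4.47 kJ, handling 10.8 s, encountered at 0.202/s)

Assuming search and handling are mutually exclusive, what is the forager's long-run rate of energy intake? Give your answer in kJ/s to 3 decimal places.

0.582 kJ/s

R = Σλ_iE_i / (1 + Σλ_ih_i)
Numerator: 0.1×5.73 + 0.143×10.7 + 0.202×4.47 = 3.006
Denominator: 1 + 0.1×1.78 + 0.143×12.6 + 0.202×10.8 = 5.161
R = 3.006/5.161 = 0.5824 kJ/s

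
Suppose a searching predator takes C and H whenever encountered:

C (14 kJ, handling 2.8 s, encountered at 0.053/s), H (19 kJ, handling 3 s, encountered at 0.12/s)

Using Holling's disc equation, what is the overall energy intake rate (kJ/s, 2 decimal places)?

2.00 kJ/s

R = (0.053×14 + 0.12×19) / (1 + 0.053×2.8 + 0.12×3) = 3.022/1.508 = 2.003 kJ/s.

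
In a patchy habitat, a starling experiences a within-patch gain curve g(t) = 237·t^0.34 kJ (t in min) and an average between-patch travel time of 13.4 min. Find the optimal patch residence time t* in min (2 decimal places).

Optimal t* satisfies g'(t*) = g(t*)/(T + t*).
g'(t) = 0.34·237·t^-0.66. Setting 0.34·237·t^-0.66 = 237·t^0.34/(13.4+t) gives 0.34(13.4+t) = t, so 0.66·t = 0.34×13.4.
t* = 0.34×13.4/0.66 = 6.903 min.

6.90 min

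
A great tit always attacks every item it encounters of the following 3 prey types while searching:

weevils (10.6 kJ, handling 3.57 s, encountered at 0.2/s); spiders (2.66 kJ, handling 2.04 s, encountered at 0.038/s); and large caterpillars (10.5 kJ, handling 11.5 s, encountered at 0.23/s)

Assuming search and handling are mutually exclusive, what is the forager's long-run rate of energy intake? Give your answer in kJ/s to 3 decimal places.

1.045 kJ/s

R = Σλ_iE_i / (1 + Σλ_ih_i)
Numerator: 0.2×10.6 + 0.038×2.66 + 0.23×10.5 = 4.636
Denominator: 1 + 0.2×3.57 + 0.038×2.04 + 0.23×11.5 = 4.437
R = 4.636/4.437 = 1.045 kJ/s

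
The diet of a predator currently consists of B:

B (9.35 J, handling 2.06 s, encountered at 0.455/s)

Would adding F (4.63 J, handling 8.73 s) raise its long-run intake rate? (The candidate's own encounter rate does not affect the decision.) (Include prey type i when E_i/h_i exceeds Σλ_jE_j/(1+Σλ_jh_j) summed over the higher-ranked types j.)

No

Current rate: (0.455×9.35)/(1 + 0.455×2.06) = 2.196 J/s.
F: E/h = 4.63/8.73 = 0.5304 J/s.
0.5304 < 2.196, so adding F would lower the average — exclude it.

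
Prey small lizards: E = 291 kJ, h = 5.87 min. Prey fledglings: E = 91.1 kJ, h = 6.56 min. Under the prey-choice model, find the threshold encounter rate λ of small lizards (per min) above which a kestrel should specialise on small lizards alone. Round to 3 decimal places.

0.066 per min

The zero-one rule: include fledglings iff E₂/h₂ > λE₁/(1+λh₁). Equality gives the switch point.
λE₁h₂ = E₂ + λE₂h₁ ⇒ λ = E₂/(E₁h₂ − E₂h₁) = 91.1/(1909 − 534.8) = 0.06629 per min.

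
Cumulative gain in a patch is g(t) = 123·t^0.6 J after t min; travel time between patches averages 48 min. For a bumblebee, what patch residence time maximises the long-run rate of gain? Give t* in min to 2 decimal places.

Optimal t* satisfies g'(t*) = g(t*)/(T + t*).
g'(t) = 0.6·123·t^-0.4. Setting 0.6·123·t^-0.4 = 123·t^0.6/(48+t) gives 0.6(48+t) = t, so 0.40·t = 0.6×48.
t* = 0.6×48/0.40 = 72 min.

72.00 min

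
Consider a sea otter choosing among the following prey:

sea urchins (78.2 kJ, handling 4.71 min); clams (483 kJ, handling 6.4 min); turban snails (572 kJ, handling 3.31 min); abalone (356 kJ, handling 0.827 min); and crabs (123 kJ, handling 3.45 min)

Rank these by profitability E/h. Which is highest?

abalone

In descending order of E/h:
abalone: 356/0.827 = 430 kJ/min
turban snails: 572/3.31 = 173 kJ/min
clams: 483/6.4 = 75.5 kJ/min
crabs: 123/3.45 = 35.7 kJ/min
sea urchins: 78.2/4.71 = 16.6 kJ/min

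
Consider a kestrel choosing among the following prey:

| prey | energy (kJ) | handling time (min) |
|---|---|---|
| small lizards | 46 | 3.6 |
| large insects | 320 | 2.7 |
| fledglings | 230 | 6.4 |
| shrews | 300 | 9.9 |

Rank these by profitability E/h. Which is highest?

large insects

In descending order of E/h:
large insects: 320/2.7 = 119 kJ/min
fledglings: 230/6.4 = 35.9 kJ/min
shrews: 300/9.9 = 30.3 kJ/min
small lizards: 46/3.6 = 12.8 kJ/min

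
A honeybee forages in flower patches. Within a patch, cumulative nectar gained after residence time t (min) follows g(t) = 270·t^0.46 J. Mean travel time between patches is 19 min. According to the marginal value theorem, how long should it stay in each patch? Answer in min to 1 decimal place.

16.2 min

Maximise g(t)/(T+t): set derivative to zero → g'(t)(T+t) = g(t).
g'(t) = 0.46·270·t^-0.54. Setting 0.46·270·t^-0.54 = 270·t^0.46/(19+t) gives 0.46(19+t) = t, so 0.54·t = 0.46×19.
t* = 0.46×19/0.54 = 16.19 min.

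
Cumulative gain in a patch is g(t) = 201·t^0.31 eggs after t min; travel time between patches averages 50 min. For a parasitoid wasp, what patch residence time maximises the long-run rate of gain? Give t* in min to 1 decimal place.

22.5 min

Optimal t* satisfies g'(t*) = g(t*)/(T + t*).
g'(t) = 0.31·201·t^-0.69. Setting 0.31·201·t^-0.69 = 201·t^0.31/(50+t) gives 0.31(50+t) = t, so 0.69·t = 0.31×50.
t* = 0.31×50/0.69 = 22.46 min.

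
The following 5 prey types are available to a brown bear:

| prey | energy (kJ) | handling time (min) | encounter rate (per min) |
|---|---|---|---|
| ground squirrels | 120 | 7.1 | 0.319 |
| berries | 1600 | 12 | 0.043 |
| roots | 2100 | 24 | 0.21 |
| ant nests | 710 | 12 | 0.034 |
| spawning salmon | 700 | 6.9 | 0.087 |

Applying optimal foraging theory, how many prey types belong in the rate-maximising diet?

3

Profitabilities (E/h, kJ/min): berries 133, spawning salmon 101, roots 87.5, ant nests 59.2, ground squirrels 16.9. Add prey in this order while the next type's profitability exceeds the intake rate on those already taken.
Rate on top 1: 45.38. spawning salmon: 101 > 45.38 → include.
Rate on top 2: 61.29. roots: 87.5 > 61.29 → include.
Rate on top 3: 79.75. ant nests: 59.2 < 79.75 → exclude; stop.
Optimal diet: berries, spawning salmon, roots — 3 of 5 types.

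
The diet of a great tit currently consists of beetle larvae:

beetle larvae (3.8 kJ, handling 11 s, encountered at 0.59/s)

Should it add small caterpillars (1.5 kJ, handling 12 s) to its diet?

On beetle larvae alone, R = ΣλE/(1+Σλh) = 2.242/7.49 = 0.2993 kJ/s.
Profitability of small caterpillars: 1.5/12 = 0.125 kJ/s.
0.125 < 0.2993, so adding small caterpillars would lower the average — exclude it.

No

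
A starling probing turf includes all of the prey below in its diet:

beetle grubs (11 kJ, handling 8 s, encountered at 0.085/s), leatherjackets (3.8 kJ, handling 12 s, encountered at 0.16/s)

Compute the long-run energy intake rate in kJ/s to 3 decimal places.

0.429 kJ/s

Energy encountered per unit search time: 0.085×11 + 0.16×3.8 = 1.543 kJ/s.
Handling time per unit search time: 0.085×8 + 0.16×12 = 2.6.
Rate = 1.543/(1 + 2.6) = 0.4286 kJ/s.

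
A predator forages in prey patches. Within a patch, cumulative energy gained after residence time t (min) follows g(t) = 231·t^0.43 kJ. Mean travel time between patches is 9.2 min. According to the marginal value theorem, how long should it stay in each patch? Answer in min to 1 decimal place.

Optimal t* satisfies g'(t*) = g(t*)/(T + t*).
g'(t) = 0.43·231·t^-0.57. Setting 0.43·231·t^-0.57 = 231·t^0.43/(9.2+t) gives 0.43(9.2+t) = t, so 0.57·t = 0.43×9.2.
t* = 0.43×9.2/0.57 = 6.94 min.

6.9 min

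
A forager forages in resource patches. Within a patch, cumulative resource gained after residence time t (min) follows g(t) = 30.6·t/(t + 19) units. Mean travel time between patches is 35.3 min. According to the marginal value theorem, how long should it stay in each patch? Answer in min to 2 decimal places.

Maximise g(t)/(T+t): set derivative to zero → g'(t)(T+t) = g(t).
g'(t) = 30.6·19/(t + 19)². Setting 30.6·19/(t+19)² = 30.6t/[(t+19)(35.3+t)] gives 19(35.3+t) = t(t+19), so t² = 19×35.3 = 670.7.
t* = √670.7 = 25.9 min.

25.90 min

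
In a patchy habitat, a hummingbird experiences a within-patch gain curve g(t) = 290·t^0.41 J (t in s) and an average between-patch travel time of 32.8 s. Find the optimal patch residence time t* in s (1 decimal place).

22.8 s

Maximise g(t)/(T+t): set derivative to zero → g'(t)(T+t) = g(t).
g'(t) = 0.41·290·t^-0.59. Setting 0.41·290·t^-0.59 = 290·t^0.41/(32.8+t) gives 0.41(32.8+t) = t, so 0.59·t = 0.41×32.8.
t* = 0.41×32.8/0.59 = 22.79 s.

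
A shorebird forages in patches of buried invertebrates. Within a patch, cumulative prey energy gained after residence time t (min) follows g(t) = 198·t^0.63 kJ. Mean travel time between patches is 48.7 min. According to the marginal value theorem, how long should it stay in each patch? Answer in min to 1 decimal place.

Maximise g(t)/(T+t): set derivative to zero → g'(t)(T+t) = g(t).
g'(t) = 0.63·198·t^-0.37. Setting 0.63·198·t^-0.37 = 198·t^0.63/(48.7+t) gives 0.63(48.7+t) = t, so 0.37·t = 0.63×48.7.
t* = 0.63×48.7/0.37 = 82.92 min.

82.9 min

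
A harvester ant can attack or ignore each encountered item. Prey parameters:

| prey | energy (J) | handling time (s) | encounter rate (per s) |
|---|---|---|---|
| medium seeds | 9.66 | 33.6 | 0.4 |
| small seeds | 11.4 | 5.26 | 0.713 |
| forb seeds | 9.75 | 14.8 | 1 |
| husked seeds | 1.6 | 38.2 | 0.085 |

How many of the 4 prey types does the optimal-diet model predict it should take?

1

E/h in descending order: small seeds 2.17, forb seeds 0.659, medium seeds 0.287, husked seeds 0.0419 J/s. The optimal diet is the largest prefix of this list for which every included type satisfies E_i/h_i > R on the types above it.
Rate on top 1: 1.711. forb seeds: 0.659 < 1.711 → exclude; stop.
Optimal diet: small seeds — 1 of 4 types.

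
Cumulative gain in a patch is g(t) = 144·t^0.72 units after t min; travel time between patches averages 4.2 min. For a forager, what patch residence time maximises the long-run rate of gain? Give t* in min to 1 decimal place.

10.8 min

Maximise g(t)/(T+t): set derivative to zero → g'(t)(T+t) = g(t).
g'(t) = 0.72·144·t^-0.28. Setting 0.72·144·t^-0.28 = 144·t^0.72/(4.2+t) gives 0.72(4.2+t) = t, so 0.28·t = 0.72×4.2.
t* = 0.72×4.2/0.28 = 10.8 min.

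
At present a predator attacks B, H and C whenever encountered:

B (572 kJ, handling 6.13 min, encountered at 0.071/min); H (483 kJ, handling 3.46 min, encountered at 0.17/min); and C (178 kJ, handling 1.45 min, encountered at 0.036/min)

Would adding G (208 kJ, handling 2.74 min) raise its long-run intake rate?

Yes

On B, H and C alone, R = ΣλE/(1+Σλh) = 129.1/2.076 = 62.21 kJ/min.
Profitability of G: 208/2.74 = 75.91 kJ/min.
75.91 > 62.21, so adding G raises the average — include it.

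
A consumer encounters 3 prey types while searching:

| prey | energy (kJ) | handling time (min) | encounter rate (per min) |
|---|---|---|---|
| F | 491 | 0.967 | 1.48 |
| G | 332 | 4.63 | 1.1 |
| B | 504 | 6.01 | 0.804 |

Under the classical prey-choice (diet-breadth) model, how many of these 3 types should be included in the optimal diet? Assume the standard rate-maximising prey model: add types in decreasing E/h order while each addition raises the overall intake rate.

1

Profitabilities (E/h, kJ/min): F 508, B 83.9, G 71.7. Add prey in this order while the next type's profitability exceeds the intake rate on those already taken.
Rate on top 1: 298.9. B: 83.9 < 298.9 → exclude; stop.
Optimal diet: F — 1 of 3 types.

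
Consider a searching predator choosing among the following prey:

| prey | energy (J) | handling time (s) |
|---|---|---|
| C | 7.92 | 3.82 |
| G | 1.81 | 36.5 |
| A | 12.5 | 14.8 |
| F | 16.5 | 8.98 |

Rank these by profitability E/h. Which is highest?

In descending order of E/h:
C: 7.92/3.82 = 2.07 J/s
F: 16.5/8.98 = 1.84 J/s
A: 12.5/14.8 = 0.845 J/s
G: 1.81/36.5 = 0.0496 J/s

C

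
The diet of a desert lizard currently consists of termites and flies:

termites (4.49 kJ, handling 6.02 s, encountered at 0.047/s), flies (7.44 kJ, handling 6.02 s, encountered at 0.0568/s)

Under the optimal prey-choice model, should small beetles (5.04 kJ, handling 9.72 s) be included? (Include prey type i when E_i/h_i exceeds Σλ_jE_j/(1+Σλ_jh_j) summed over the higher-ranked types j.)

Intake rate on the current diet: R = (0.047×4.49 + 0.0568×7.44) / (1 + 0.047×6.02 + 0.0568×6.02) = 0.6336/1.625 = 0.39 kJ/s.
small beetles: E/h = 5.04/9.72 = 0.5185 kJ/s.
Since 0.5185 > R, including small beetles increases the long-run rate.

Yes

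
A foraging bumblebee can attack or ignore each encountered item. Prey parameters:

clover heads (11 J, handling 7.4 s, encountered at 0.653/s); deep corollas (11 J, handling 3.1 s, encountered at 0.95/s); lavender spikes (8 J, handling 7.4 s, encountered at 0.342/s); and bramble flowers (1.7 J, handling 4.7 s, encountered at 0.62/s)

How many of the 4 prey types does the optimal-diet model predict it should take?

1

Rank by E/h (J/s): deep corollas 3.55, clover heads 1.49, lavender spikes 1.08, bramble flowers 0.362. Include each in turn until the next type's E/h falls below the running intake rate.
Rate on top 1: 2.649. clover heads: 1.49 < 2.649 → exclude; stop.
Optimal diet: deep corollas — 1 of 4 types.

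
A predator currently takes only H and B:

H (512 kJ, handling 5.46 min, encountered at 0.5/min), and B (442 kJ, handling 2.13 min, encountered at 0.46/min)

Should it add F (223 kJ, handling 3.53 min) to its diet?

No

On H and B alone, R = ΣλE/(1+Σλh) = 459.3/4.71 = 97.52 kJ/min.
Profitability of F: 223/3.53 = 63.17 kJ/min.
Since 63.17 < R, time spent handling F is better spent searching.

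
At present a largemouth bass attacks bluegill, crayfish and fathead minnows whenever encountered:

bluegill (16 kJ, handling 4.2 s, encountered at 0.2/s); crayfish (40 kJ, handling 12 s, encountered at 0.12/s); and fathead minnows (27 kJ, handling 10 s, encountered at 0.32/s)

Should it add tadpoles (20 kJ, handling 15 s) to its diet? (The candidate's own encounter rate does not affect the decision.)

Current rate: (0.2×16 + 0.12×40 + 0.32×27)/(1 + 0.2×4.2 + 0.12×12 + 0.32×10) = 2.568 kJ/s.
tadpoles: E/h = 20/15 = 1.333 kJ/s.
Since 1.333 < R, time spent handling tadpoles is better spent searching.

No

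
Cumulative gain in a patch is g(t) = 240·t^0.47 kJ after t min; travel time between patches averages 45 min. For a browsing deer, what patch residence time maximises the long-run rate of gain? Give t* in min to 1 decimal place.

By the marginal value theorem, leave when the instantaneous gain rate g'(t) equals the habitat-wide average g(t)/(T + t).
g'(t) = 0.47·240·t^-0.53. Setting 0.47·240·t^-0.53 = 240·t^0.47/(45+t) gives 0.47(45+t) = t, so 0.53·t = 0.47×45.
t* = 0.47×45/0.53 = 39.91 min.

39.9 min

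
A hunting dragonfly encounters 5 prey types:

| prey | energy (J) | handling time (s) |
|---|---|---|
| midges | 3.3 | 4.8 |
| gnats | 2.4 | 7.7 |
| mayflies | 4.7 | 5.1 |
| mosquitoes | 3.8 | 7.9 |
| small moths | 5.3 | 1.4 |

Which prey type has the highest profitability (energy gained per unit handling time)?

In descending order of E/h:
small moths: 5.3/1.4 = 3.79 J/s
mayflies: 4.7/5.1 = 0.922 J/s
midges: 3.3/4.8 = 0.688 J/s
mosquitoes: 3.8/7.9 = 0.481 J/s
gnats: 2.4/7.7 = 0.312 J/s

small moths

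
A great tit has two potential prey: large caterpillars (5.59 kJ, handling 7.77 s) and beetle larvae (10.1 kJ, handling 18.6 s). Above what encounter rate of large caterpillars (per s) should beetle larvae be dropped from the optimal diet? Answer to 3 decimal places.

0.396 per s

At the threshold, the rate on large caterpillars alone equals the profitability of beetle larvae: λ·5.59/(1 + λ·7.77) = 10.1/18.6 = 0.543.
Rearranging, λ(5.59 − 0.543×7.77) = 0.543, so λ = 0.543/1.371 = 0.3961 per s.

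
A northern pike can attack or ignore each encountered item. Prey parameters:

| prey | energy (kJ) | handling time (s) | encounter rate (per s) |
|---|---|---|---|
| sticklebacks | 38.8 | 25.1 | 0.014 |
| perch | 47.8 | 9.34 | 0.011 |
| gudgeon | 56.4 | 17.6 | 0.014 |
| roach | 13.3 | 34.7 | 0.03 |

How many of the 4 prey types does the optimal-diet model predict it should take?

Rank by E/h (kJ/s): perch 5.12, gudgeon 3.2, sticklebacks 1.55, roach 0.383. Include each in turn until the next type's E/h falls below the running intake rate.
Rate on top 1: 0.4768. gudgeon: 3.2 > 0.4768 → include.
Rate on top 2: 0.975. sticklebacks: 1.55 > 0.975 → include.
Rate on top 3: 1.093. roach: 0.383 < 1.093 → exclude; stop.
Optimal diet: perch, gudgeon, sticklebacks — 3 of 4 types.

3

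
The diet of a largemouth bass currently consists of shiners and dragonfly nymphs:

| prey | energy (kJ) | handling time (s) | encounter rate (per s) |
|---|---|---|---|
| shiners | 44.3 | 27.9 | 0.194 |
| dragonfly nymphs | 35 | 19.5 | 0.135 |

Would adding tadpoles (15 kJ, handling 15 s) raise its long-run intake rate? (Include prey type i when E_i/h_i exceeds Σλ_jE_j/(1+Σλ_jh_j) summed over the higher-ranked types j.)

Intake rate on the current diet: R = (0.194×44.3 + 0.135×35) / (1 + 0.194×27.9 + 0.135×19.5) = 13.32/9.045 = 1.473 kJ/s.
Profitability of tadpoles: 15/15 = 1 kJ/s.
Since 1 < R, time spent handling tadpoles is better spent searching.

No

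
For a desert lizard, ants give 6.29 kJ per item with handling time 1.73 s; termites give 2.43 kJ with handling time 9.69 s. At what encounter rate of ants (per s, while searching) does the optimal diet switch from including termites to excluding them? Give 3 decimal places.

0.043 per s

At the threshold, the rate on ants alone equals the profitability of termites: λ·6.29/(1 + λ·1.73) = 2.43/9.69 = 0.2508.
Rearranging, λ(6.29 − 0.2508×1.73) = 0.2508, so λ = 0.2508/5.856 = 0.04282 per s.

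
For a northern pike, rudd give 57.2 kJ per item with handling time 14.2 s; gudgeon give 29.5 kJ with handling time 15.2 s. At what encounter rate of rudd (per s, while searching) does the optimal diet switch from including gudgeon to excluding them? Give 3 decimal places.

At the threshold, the rate on rudd alone equals the profitability of gudgeon: λ·57.2/(1 + λ·14.2) = 29.5/15.2 = 1.941.
Rearranging, λ(57.2 − 1.941×14.2) = 1.941, so λ = 1.941/29.64 = 0.06548 per s.

0.065 per s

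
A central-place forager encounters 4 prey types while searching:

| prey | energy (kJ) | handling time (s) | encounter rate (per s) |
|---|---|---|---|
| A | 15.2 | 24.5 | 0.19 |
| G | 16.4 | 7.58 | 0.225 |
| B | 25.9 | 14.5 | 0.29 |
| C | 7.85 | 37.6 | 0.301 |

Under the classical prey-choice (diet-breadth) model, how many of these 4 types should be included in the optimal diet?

2

Rank by E/h (kJ/s): G 2.16, B 1.79, A 0.62, C 0.209. Include each in turn until the next type's E/h falls below the running intake rate.
Rate on top 1: 1.364. B: 1.79 > 1.364 → include.
Rate on top 2: 1.621. A: 0.62 < 1.621 → exclude; stop.
Optimal diet: G, B — 2 of 4 types.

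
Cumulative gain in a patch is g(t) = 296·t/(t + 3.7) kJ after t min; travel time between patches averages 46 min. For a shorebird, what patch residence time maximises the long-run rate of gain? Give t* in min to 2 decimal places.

Optimal t* satisfies g'(t*) = g(t*)/(T + t*).
g'(t) = 296·3.7/(t + 3.7)². Setting 296·3.7/(t+3.7)² = 296t/[(t+3.7)(46+t)] gives 3.7(46+t) = t(t+3.7), so t² = 3.7×46 = 170.2.
t* = √170.2 = 13.05 min.

13.05 min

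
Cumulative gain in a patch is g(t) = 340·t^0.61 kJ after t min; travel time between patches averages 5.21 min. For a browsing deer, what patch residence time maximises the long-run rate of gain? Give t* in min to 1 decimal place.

8.1 min

Maximise g(t)/(T+t): set derivative to zero → g'(t)(T+t) = g(t).
g'(t) = 0.61·340·t^-0.39. Setting 0.61·340·t^-0.39 = 340·t^0.61/(5.21+t) gives 0.61(5.21+t) = t, so 0.39·t = 0.61×5.21.
t* = 0.61×5.21/0.39 = 8.149 min.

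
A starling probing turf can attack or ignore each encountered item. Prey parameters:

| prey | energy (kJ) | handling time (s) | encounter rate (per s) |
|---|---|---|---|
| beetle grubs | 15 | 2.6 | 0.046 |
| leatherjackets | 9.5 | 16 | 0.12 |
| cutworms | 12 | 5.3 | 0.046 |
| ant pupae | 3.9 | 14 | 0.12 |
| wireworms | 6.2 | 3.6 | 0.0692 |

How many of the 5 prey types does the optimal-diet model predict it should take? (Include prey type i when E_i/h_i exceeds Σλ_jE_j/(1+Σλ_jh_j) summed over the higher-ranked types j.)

3

Profitabilities (E/h, kJ/s): beetle grubs 5.77, cutworms 2.26, wireworms 1.72, leatherjackets 0.594, ant pupae 0.279. Add prey in this order while the next type's profitability exceeds the intake rate on those already taken.
Rate on top 1: 0.6163. cutworms: 2.26 > 0.6163 → include.
Rate on top 2: 0.911. wireworms: 1.72 > 0.911 → include.
Rate on top 3: 1.036. leatherjackets: 0.594 < 1.036 → exclude; stop.
Optimal diet: beetle grubs, cutworms, wireworms — 3 of 5 types.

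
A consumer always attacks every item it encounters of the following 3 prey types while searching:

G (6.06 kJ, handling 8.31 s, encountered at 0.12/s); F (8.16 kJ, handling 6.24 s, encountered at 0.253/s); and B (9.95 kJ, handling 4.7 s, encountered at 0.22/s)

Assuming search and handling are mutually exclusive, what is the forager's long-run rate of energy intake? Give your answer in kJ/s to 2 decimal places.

1.08 kJ/s

Energy encountered per unit search time: 0.12×6.06 + 0.253×8.16 + 0.22×9.95 = 4.981 kJ/s.
Handling time per unit search time: 0.12×8.31 + 0.253×6.24 + 0.22×4.7 = 3.61.
Rate = 4.981/(1 + 3.61) = 1.08 kJ/s.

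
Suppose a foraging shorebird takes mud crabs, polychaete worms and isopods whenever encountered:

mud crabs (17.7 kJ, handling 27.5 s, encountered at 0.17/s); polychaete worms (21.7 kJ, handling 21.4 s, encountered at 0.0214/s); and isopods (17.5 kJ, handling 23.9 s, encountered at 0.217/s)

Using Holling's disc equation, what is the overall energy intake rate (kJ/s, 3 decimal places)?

R = (0.17×17.7 + 0.0214×21.7 + 0.217×17.5) / (1 + 0.17×27.5 + 0.0214×21.4 + 0.217×23.9) = 7.271/11.32 = 0.6423 kJ/s.

0.642 kJ/s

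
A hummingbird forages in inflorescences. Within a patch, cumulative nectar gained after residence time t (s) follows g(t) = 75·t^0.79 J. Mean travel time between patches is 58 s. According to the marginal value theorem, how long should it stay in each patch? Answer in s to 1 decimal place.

218.2 s

By the marginal value theorem, leave when the instantaneous gain rate g'(t) equals the habitat-wide average g(t)/(T + t).
g'(t) = 0.79·75·t^-0.21. Setting 0.79·75·t^-0.21 = 75·t^0.79/(58+t) gives 0.79(58+t) = t, so 0.21·t = 0.79×58.
t* = 0.79×58/0.21 = 218.2 s.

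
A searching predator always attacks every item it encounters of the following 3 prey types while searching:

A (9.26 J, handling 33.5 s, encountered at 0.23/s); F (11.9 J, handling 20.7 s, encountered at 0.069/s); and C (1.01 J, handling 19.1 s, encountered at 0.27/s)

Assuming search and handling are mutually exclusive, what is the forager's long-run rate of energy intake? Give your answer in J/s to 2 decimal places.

R = Σλ_iE_i / (1 + Σλ_ih_i)
Numerator: 0.23×9.26 + 0.069×11.9 + 0.27×1.01 = 3.224
Denominator: 1 + 0.23×33.5 + 0.069×20.7 + 0.27×19.1 = 15.29
R = 3.224/15.29 = 0.2108 J/s

0.21 J/s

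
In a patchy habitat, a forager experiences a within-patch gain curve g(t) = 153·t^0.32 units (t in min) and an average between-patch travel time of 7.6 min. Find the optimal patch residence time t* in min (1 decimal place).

3.6 min

Maximise g(t)/(T+t): set derivative to zero → g'(t)(T+t) = g(t).
g'(t) = 0.32·153·t^-0.68. Setting 0.32·153·t^-0.68 = 153·t^0.32/(7.6+t) gives 0.32(7.6+t) = t, so 0.68·t = 0.32×7.6.
t* = 0.32×7.6/0.68 = 3.576 min.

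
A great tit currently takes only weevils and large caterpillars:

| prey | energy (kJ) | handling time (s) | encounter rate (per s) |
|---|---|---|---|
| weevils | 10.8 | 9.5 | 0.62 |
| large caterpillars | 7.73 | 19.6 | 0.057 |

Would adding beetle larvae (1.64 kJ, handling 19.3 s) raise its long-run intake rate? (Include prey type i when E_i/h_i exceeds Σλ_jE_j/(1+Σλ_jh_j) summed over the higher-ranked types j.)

No

Current rate: (0.62×10.8 + 0.057×7.73)/(1 + 0.62×9.5 + 0.057×19.6) = 0.8913 kJ/s.
beetle larvae: E/h = 1.64/19.3 = 0.08497 kJ/s.
0.08497 < 0.8913, so adding beetle larvae would lower the average — exclude it.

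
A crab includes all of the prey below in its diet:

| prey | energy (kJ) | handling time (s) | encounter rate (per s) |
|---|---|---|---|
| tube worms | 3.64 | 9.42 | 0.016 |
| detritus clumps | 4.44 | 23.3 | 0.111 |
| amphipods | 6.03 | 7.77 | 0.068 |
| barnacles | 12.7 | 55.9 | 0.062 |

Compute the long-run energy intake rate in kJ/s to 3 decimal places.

R = (0.016×3.64 + 0.111×4.44 + 0.068×6.03 + 0.062×12.7) / (1 + 0.016×9.42 + 0.111×23.3 + 0.068×7.77 + 0.062×55.9) = 1.749/7.731 = 0.2262 kJ/s.

0.226 kJ/s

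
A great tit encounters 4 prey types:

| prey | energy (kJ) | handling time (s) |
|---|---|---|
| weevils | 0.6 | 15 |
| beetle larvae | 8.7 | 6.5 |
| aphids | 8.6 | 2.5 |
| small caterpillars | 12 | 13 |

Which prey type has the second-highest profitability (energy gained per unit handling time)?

Profitability E/h (kJ/s): weevils = 0.6/15 = 0.04, beetle larvae = 8.7/6.5 = 1.34, aphids = 8.6/2.5 = 3.44, small caterpillars = 12/13 = 0.923.
Ranked: aphids > beetle larvae > small caterpillars > weevils.

beetle larvae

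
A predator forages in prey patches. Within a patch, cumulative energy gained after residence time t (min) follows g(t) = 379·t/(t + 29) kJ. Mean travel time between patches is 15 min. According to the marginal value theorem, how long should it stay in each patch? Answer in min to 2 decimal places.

20.86 min

Maximise g(t)/(T+t): set derivative to zero → g'(t)(T+t) = g(t).
g'(t) = 379·29/(t + 29)². Setting 379·29/(t+29)² = 379t/[(t+29)(15+t)] gives 29(15+t) = t(t+29), so t² = 29×15 = 435.
t* = √435 = 20.86 min.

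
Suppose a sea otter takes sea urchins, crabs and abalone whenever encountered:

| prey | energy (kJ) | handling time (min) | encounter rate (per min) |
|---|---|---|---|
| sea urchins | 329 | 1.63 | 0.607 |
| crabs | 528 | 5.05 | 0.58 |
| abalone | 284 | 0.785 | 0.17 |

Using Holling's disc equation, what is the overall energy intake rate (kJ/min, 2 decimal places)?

R = (0.607×329 + 0.58×528 + 0.17×284) / (1 + 0.607×1.63 + 0.58×5.05 + 0.17×0.785) = 554.2/5.052 = 109.7 kJ/min.

109.71 kJ/min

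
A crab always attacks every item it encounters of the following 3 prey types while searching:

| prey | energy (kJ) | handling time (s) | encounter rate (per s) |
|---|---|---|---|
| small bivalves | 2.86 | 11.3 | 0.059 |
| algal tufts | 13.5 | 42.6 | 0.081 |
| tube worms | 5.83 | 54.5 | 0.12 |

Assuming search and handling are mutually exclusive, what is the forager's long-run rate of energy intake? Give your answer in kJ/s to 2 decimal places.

0.17 kJ/s

Energy encountered per unit search time: 0.059×2.86 + 0.081×13.5 + 0.12×5.83 = 1.962 kJ/s.
Handling time per unit search time: 0.059×11.3 + 0.081×42.6 + 0.12×54.5 = 10.66.
Rate = 1.962/(1 + 10.66) = 0.1683 kJ/s.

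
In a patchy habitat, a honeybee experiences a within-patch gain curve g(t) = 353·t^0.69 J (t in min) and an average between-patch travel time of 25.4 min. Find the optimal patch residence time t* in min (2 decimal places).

By the marginal value theorem, leave when the instantaneous gain rate g'(t) equals the habitat-wide average g(t)/(T + t).
g'(t) = 0.69·353·t^-0.31. Setting 0.69·353·t^-0.31 = 353·t^0.69/(25.4+t) gives 0.69(25.4+t) = t, so 0.31·t = 0.69×25.4.
t* = 0.69×25.4/0.31 = 56.54 min.

56.54 min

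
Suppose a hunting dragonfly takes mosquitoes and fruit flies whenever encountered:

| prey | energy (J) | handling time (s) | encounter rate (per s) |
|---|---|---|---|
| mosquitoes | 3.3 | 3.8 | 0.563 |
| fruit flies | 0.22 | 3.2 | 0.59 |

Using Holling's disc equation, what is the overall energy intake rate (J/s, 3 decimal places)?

0.395 J/s

Energy encountered per unit search time: 0.563×3.3 + 0.59×0.22 = 1.988 J/s.
Handling time per unit search time: 0.563×3.8 + 0.59×3.2 = 4.027.
Rate = 1.988/(1 + 4.027) = 0.3954 J/s.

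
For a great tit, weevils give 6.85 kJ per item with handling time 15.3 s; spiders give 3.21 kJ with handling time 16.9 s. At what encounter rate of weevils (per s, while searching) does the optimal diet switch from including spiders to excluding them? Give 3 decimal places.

Drop spiders once their profitability E₂/h₂ falls below the rate achievable on weevils alone: E₂/h₂ = λE₁/(1 + λh₁).
Solve for λ: λE₁h₂ = E₂(1 + λh₁) → λ(E₁h₂ − E₂h₁) = E₂ → λ = E₂/(E₁h₂ − E₂h₁).
λ = 3.21/(6.85×16.9 − 3.21×15.3) = 3.21/66.65 = 0.04816 per s.

0.048 per s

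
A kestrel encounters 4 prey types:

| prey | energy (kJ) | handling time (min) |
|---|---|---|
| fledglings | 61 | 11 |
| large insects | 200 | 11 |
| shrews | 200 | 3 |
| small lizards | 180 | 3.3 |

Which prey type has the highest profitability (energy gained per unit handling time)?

shrews

In descending order of E/h:
shrews: 200/3 = 66.7 kJ/min
small lizards: 180/3.3 = 54.5 kJ/min
large insects: 200/11 = 18.2 kJ/min
fledglings: 61/11 = 5.55 kJ/min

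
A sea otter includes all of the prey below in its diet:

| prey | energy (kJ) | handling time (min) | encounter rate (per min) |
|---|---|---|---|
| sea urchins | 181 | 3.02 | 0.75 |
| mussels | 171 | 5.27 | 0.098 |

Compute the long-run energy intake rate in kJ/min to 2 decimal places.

R = Σλ_iE_i / (1 + Σλ_ih_i)
Numerator: 0.75×181 + 0.098×171 = 152.5
Denominator: 1 + 0.75×3.02 + 0.098×5.27 = 3.781
R = 152.5/3.781 = 40.33 kJ/min

40.33 kJ/min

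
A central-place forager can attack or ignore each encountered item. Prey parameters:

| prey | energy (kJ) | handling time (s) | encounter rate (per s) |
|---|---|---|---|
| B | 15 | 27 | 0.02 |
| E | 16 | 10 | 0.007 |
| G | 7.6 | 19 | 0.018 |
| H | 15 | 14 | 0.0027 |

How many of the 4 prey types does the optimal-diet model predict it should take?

4

E/h in descending order: E 1.6, H 1.07, B 0.556, G 0.4 kJ/s. The optimal diet is the largest prefix of this list for which every included type satisfies E_i/h_i > R on the types above it.
Rate on top 1: 0.1047. H: 1.07 > 0.1047 → include.
Rate on top 2: 0.1377. B: 0.556 > 0.1377 → include.
Rate on top 3: 0.2746. G: 0.4 > 0.2746 → include.
Optimal diet: E, H, B, G — 4 of 4 types.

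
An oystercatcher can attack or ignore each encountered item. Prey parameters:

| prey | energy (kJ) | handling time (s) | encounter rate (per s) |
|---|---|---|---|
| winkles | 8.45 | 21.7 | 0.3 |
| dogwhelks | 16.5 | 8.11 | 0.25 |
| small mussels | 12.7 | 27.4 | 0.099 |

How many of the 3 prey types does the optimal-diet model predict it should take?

Profitabilities (E/h, kJ/s): dogwhelks 2.03, small mussels 0.464, winkles 0.389. Add prey in this order while the next type's profitability exceeds the intake rate on those already taken.
Rate on top 1: 1.363. small mussels: 0.464 < 1.363 → exclude; stop.
Optimal diet: dogwhelks — 1 of 3 types.

1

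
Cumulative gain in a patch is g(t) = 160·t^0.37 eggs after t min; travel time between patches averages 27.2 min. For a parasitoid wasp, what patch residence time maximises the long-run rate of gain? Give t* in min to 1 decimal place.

16.0 min

By the marginal value theorem, leave when the instantaneous gain rate g'(t) equals the habitat-wide average g(t)/(T + t).
g'(t) = 0.37·160·t^-0.63. Setting 0.37·160·t^-0.63 = 160·t^0.37/(27.2+t) gives 0.37(27.2+t) = t, so 0.63·t = 0.37×27.2.
t* = 0.37×27.2/0.63 = 15.97 min.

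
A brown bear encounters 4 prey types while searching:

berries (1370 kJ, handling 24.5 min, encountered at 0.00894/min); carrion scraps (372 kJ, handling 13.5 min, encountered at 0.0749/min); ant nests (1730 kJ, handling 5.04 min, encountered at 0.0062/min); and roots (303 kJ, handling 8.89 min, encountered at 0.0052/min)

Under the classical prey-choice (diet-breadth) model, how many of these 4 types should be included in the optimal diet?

4

E/h in descending order: ant nests 343, berries 55.9, roots 34.1, carrion scraps 27.6 kJ/min. The optimal diet is the largest prefix of this list for which every included type satisfies E_i/h_i > R on the types above it.
Rate on top 1: 10.4. berries: 55.9 > 10.4 → include.
Rate on top 2: 18.37. roots: 34.1 > 18.37 → include.
Rate on top 3: 18.94. carrion scraps: 27.6 > 18.94 → include.
Optimal diet: ant nests, berries, roots, carrion scraps — 4 of 4 types.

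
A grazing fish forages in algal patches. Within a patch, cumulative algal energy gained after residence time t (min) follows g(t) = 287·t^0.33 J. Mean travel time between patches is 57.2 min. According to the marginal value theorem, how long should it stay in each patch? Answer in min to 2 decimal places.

28.17 min

Optimal t* satisfies g'(t*) = g(t*)/(T + t*).
g'(t) = 0.33·287·t^-0.67. Setting 0.33·287·t^-0.67 = 287·t^0.33/(57.2+t) gives 0.33(57.2+t) = t, so 0.67·t = 0.33×57.2.
t* = 0.33×57.2/0.67 = 28.17 min.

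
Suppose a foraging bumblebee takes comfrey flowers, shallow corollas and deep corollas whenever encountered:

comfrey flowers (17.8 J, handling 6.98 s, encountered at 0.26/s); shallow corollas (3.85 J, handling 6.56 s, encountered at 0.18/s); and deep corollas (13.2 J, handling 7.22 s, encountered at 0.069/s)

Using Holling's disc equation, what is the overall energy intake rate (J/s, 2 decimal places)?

R = (0.26×17.8 + 0.18×3.85 + 0.069×13.2) / (1 + 0.26×6.98 + 0.18×6.56 + 0.069×7.22) = 6.232/4.494 = 1.387 J/s.

1.39 J/s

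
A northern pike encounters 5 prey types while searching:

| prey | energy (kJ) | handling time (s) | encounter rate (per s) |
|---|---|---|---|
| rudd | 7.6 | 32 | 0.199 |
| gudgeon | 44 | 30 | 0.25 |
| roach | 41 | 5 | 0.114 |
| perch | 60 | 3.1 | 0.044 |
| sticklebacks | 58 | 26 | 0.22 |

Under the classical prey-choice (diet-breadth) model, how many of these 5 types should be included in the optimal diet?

2

Rank by E/h (kJ/s): perch 19.4, roach 8.2, sticklebacks 2.23, gudgeon 1.47, rudd 0.237. Include each in turn until the next type's E/h falls below the running intake rate.
Rate on top 1: 2.323. roach: 8.2 > 2.323 → include.
Rate on top 2: 4.286. sticklebacks: 2.23 < 4.286 → exclude; stop.
Optimal diet: perch, roach — 2 of 5 types.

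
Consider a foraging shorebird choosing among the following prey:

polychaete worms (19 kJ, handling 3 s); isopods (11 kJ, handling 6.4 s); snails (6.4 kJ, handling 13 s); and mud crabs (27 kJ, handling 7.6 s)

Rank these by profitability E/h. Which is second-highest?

Profitability E/h (kJ/s): polychaete worms = 19/3 = 6.33, isopods = 11/6.4 = 1.72, snails = 6.4/13 = 0.492, mud crabs = 27/7.6 = 3.55.
Ranked: polychaete worms > mud crabs > isopods > snails.

mud crabs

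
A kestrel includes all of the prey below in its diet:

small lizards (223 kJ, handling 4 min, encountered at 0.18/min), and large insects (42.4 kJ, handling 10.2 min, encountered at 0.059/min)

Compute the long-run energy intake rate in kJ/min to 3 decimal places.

18.366 kJ/min

Energy encountered per unit search time: 0.18×223 + 0.059×42.4 = 42.64 kJ/min.
Handling time per unit search time: 0.18×4 + 0.059×10.2 = 1.322.
Rate = 42.64/(1 + 1.322) = 18.37 kJ/min.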